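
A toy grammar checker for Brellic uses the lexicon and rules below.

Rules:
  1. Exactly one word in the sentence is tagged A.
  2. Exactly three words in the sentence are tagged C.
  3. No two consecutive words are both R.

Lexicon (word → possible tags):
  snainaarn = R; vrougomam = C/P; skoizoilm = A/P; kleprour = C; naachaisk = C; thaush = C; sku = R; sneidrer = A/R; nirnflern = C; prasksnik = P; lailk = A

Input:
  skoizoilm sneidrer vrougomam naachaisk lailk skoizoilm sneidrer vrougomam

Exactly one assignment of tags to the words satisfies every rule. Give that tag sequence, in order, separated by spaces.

Candidates per position — 1:skoizoilm {A,P}; 2:sneidrer {A,R}; 3:vrougomam {C,P}; 4:naachaisk {C}; 5:lailk {A}; 6:skoizoilm {A,P}; 7:sneidrer {A,R}; 8:vrougomam {C,P}.
Word 1 cannot be A — rule 1 would then fail for every completion. It is P.
Word 2 cannot be A — rule 1 would then fail for every completion. It is R.
Word 3 cannot be P — rule 2 would then fail for every completion. It is C.
Word 6 cannot be A — rule 1 would then fail for every completion. It is P.
Word 7 cannot be A — rule 1 would then fail for every completion. It is R.
Word 8 cannot be P — rule 2 would then fail for every completion. It is C.
The unique satisfying tagging is: P R C C A P R C.
Verifying each rule — rule 1 ✓; rule 2 ✓; rule 3 ✓.

P R C C A P R C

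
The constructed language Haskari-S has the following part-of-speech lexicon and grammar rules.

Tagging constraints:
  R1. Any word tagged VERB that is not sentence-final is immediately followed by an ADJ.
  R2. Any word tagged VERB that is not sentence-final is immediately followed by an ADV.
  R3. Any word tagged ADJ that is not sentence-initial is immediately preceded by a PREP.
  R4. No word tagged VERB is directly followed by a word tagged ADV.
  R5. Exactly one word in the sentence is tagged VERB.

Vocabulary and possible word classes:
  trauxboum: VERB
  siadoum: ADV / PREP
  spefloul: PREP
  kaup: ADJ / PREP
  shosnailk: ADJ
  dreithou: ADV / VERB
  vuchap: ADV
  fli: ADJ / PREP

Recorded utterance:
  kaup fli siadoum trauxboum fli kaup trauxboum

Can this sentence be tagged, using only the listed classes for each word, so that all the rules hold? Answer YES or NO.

NO

Candidates per position — 1:kaup {ADJ,PREP}; 2:fli {ADJ,PREP}; 3:siadoum {ADV,PREP}; 4:trauxboum {VERB}; 5:fli {ADJ,PREP}; 6:kaup {ADJ,PREP}; 7:trauxboum {VERB}.
Rule 2 cannot be satisfied by any choice of tags from the lexicon.
So there is no consistent tagging.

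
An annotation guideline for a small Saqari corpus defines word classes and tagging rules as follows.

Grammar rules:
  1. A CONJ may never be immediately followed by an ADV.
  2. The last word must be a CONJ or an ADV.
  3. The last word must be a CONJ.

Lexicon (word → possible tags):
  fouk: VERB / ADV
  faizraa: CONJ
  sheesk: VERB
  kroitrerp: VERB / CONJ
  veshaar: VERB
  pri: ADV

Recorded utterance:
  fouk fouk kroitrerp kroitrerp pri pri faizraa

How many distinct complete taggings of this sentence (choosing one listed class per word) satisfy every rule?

8

Candidates per position — 1:fouk {VERB,ADV}; 2:fouk {VERB,ADV}; 3:kroitrerp {VERB,CONJ}; 4:kroitrerp {VERB,CONJ}; 5:pri {ADV}; 6:pri {ADV}; 7:faizraa {CONJ}.
There are 16 candidate sequences in total.
Checking each against the rules leaves 8 sequences.
Count = 8.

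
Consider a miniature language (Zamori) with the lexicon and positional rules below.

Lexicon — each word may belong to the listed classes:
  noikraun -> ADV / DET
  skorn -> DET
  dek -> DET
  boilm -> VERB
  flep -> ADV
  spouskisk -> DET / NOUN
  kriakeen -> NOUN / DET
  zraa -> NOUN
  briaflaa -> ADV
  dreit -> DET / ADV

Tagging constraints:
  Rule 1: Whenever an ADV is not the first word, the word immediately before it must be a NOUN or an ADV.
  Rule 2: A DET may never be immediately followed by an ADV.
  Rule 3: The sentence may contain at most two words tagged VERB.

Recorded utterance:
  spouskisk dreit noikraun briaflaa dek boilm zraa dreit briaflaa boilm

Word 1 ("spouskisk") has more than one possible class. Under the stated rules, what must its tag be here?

Candidates per position — 1:spouskisk {DET,NOUN}; 2:dreit {DET,ADV}; 3:noikraun {ADV,DET}; 4:briaflaa {ADV}; 5:dek {DET}; 6:boilm {VERB}; 7:zraa {NOUN}; 8:dreit {DET,ADV}; 9:briaflaa {ADV}; 10:boilm {VERB}.
At position 1, choosing DET makes rule 1 impossible to satisfy; hence NOUN.
At position 2, choosing DET makes rule 1 impossible to satisfy; hence ADV.
At position 3, choosing DET makes rule 1 impossible to satisfy; hence ADV.
At position 8, choosing DET makes rule 1 impossible to satisfy; hence ADV.
The unique satisfying tagging is: NOUN ADV ADV ADV DET VERB NOUN ADV ADV VERB.
Checking: rule 1 ✓; rule 2 ✓; rule 3 ✓.

NOUN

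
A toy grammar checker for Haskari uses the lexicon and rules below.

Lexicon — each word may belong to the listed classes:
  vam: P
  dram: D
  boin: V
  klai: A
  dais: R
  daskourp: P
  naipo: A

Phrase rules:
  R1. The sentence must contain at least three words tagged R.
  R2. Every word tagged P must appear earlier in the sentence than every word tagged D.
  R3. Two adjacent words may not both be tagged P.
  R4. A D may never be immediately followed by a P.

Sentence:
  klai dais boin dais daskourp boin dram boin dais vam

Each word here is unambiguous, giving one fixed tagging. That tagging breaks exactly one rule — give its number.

2

Fixed tagging: A R V R P V D V R P.
Applying the rules: R1 pass, R2 fail, R3 pass, R4 pass.
Only rule 2 fails.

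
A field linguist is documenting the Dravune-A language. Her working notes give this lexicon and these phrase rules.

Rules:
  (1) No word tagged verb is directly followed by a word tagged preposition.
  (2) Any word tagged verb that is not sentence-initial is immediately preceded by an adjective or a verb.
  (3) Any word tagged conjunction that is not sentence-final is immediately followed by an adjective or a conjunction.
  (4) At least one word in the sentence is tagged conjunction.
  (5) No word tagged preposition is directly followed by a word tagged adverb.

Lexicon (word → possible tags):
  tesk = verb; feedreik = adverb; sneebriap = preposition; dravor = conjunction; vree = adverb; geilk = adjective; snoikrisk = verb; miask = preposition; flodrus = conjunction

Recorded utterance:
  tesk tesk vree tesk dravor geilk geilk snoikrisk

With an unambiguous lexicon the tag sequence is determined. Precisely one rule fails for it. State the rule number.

2

Fixed tagging: verb verb adverb verb conjunction adjective adjective verb.
Checking each rule: R1 holds, R2 violated, R3 holds, R4 holds, R5 holds.
Only rule 2 fails.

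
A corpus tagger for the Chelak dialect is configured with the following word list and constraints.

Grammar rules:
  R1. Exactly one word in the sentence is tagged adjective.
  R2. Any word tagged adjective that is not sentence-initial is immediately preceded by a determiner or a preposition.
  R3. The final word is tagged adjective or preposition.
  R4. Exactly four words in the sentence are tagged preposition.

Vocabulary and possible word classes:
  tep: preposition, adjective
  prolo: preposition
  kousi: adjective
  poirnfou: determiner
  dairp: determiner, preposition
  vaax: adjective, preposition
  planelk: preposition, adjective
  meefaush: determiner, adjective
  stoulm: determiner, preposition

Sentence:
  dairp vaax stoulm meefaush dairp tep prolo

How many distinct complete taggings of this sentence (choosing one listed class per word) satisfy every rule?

9

Candidates per position — 1:dairp {determiner,preposition}; 2:vaax {adjective,preposition}; 3:stoulm {determiner,preposition}; 4:meefaush {determiner,adjective}; 5:dairp {determiner,preposition}; 6:tep {preposition,adjective}; 7:prolo {preposition}.
There are 64 candidate sequences in total.
Checking each against the rules leaves 9 sequences.
Count = 9.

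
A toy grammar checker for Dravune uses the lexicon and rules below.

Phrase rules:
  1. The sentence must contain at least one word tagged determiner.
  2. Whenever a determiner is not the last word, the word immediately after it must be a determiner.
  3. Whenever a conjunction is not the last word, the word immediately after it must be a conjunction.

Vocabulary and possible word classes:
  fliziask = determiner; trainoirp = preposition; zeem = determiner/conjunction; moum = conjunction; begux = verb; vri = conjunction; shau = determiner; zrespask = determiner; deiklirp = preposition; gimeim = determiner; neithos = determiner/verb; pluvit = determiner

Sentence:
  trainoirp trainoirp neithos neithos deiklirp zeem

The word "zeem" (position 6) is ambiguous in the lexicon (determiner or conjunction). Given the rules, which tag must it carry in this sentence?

determiner

Candidates per position — 1:trainoirp {preposition}; 2:trainoirp {preposition}; 3:neithos {determiner,verb}; 4:neithos {determiner,verb}; 5:deiklirp {preposition}; 6:zeem {determiner,conjunction}.
If word 3 were determiner, no tagging could satisfy rule 2; so word 3 is verb.
If word 4 were determiner, no tagging could satisfy rule 2; so word 4 is verb.
If word 6 were conjunction, no tagging could satisfy rule 1; so word 6 is determiner.
That leaves exactly one tagging: preposition preposition verb verb preposition determiner.
Verifying each rule — rule 1 satisfied; rule 2 satisfied; rule 3 satisfied.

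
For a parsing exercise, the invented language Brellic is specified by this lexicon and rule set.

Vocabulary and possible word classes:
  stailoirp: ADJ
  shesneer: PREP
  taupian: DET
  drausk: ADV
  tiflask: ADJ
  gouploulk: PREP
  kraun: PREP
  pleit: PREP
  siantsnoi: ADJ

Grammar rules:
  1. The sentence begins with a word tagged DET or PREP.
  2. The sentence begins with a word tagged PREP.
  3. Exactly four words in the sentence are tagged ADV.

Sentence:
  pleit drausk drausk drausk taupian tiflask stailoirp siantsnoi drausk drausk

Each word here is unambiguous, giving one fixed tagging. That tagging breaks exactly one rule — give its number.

3

Fixed tagging: PREP ADV ADV ADV DET ADJ ADJ ADJ ADV ADV.
Checking each rule: R1 holds, R2 holds, R3 violated.
Only rule 3 fails.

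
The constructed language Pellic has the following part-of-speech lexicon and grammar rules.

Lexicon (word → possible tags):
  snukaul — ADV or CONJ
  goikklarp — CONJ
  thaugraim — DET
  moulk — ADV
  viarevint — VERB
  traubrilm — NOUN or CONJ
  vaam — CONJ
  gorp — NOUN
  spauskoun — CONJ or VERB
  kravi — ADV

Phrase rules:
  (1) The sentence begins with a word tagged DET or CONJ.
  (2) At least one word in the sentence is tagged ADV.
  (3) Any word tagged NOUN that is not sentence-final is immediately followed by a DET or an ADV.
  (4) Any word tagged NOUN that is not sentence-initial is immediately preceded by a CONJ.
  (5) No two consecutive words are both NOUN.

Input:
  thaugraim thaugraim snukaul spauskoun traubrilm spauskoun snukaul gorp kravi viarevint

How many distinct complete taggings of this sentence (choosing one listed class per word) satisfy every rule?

Candidates per position — 1:thaugraim {DET}; 2:thaugraim {DET}; 3:snukaul {ADV,CONJ}; 4:spauskoun {CONJ,VERB}; 5:traubrilm {NOUN,CONJ}; 6:spauskoun {CONJ,VERB}; 7:snukaul {ADV,CONJ}; 8:gorp {NOUN}; 9:kravi {ADV}; 10:viarevint {VERB}.
There are 32 candidate sequences in total.
Checking each against the rules leaves 8 sequences.
Count = 8.

8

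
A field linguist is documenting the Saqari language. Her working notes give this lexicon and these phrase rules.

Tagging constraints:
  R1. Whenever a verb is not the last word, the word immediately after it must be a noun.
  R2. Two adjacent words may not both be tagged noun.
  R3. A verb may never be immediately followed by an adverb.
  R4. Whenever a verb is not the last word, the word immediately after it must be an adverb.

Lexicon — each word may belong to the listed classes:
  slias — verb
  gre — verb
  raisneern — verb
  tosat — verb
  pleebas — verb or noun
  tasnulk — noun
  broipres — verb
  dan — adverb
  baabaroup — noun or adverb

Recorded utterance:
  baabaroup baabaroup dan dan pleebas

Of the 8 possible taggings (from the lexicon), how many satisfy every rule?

Candidates per position — 1:baabaroup {noun,adverb}; 2:baabaroup {noun,adverb}; 3:dan {adverb}; 4:dan {adverb}; 5:pleebas {verb,noun}.
There are 8 candidate sequences in total.
Checking each against the rules leaves 6 sequences.
Count = 6.

6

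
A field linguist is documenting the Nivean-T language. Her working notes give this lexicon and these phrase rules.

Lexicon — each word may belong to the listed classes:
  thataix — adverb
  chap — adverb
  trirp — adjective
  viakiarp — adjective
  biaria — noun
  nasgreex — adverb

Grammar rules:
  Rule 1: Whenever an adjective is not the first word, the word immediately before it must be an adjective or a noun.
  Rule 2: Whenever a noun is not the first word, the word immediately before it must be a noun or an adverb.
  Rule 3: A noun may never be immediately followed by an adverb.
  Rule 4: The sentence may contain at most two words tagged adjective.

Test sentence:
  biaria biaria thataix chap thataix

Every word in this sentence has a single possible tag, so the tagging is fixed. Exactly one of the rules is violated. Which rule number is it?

3

Fixed tagging: noun noun adverb adverb adverb.
Applying the rules: R1 pass, R2 pass, R3 fail, R4 pass.
Only rule 3 fails.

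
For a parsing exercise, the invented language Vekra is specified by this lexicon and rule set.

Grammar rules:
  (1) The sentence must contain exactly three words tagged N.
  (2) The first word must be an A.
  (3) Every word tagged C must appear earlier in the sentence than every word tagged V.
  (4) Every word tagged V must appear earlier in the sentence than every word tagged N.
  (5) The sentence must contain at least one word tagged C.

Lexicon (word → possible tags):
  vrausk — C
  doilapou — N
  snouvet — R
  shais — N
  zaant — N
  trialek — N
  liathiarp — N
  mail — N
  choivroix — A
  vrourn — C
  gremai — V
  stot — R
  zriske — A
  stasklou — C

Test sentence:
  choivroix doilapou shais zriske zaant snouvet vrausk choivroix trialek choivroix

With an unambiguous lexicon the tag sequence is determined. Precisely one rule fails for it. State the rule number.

Fixed tagging: A N N A N R C A N A.
Applying the rules: R1 violated, R2 holds, R3 holds, R4 holds, R5 holds.
Only rule 1 fails.

1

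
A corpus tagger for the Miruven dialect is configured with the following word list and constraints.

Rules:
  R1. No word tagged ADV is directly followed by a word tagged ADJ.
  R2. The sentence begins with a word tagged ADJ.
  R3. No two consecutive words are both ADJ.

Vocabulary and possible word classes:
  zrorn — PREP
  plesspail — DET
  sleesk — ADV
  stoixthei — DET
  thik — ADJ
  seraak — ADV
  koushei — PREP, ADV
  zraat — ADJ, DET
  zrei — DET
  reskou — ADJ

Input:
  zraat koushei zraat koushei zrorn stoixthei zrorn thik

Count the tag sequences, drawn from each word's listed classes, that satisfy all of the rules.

Candidates per position — 1:zraat {ADJ,DET}; 2:koushei {PREP,ADV}; 3:zraat {ADJ,DET}; 4:koushei {PREP,ADV}; 5:zrorn {PREP}; 6:stoixthei {DET}; 7:zrorn {PREP}; 8:thik {ADJ}.
There are 16 candidate sequences in total.
Checking each against the rules leaves 6 sequences.
Count = 6.

6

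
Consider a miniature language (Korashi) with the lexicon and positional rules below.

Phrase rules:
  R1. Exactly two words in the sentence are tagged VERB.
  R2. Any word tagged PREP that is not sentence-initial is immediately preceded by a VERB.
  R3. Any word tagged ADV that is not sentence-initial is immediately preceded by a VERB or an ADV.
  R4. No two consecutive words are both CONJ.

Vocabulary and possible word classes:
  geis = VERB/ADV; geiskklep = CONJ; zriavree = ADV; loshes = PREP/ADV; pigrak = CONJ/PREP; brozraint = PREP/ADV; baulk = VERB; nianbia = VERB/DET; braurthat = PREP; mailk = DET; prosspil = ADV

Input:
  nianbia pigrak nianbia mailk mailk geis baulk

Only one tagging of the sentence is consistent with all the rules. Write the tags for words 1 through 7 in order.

Candidates per position — 1:nianbia {VERB,DET}; 2:pigrak {CONJ,PREP}; 3:nianbia {VERB,DET}; 4:mailk {DET}; 5:mailk {DET}; 6:geis {VERB,ADV}; 7:baulk {VERB}.
If word 6 were ADV, no tagging could satisfy rule 3; so word 6 is VERB.
If word 1 were VERB, no tagging could satisfy rule 1; so word 1 is DET.
If word 2 were PREP, no tagging could satisfy rule 2; so word 2 is CONJ.
If word 3 were VERB, no tagging could satisfy rule 1; so word 3 is DET.
So the tagging must be: DET CONJ DET DET DET VERB VERB.
Rule-by-rule: rule 1 ✓; rule 2 ✓; rule 3 ✓; rule 4 ✓.

DET CONJ DET DET DET VERB VERB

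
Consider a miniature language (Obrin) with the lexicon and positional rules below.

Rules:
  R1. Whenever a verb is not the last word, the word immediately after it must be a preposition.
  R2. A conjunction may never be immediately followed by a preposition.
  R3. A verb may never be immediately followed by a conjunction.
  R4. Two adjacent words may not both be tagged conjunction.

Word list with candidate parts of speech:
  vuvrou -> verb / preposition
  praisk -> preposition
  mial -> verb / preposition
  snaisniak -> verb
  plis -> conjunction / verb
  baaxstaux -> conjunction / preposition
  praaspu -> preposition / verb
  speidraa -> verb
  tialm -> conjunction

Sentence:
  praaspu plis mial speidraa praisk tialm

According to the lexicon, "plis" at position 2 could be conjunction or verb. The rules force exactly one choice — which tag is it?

Candidates per position — 1:praaspu {preposition,verb}; 2:plis {conjunction,verb}; 3:mial {verb,preposition}; 4:speidraa {verb}; 5:praisk {preposition}; 6:tialm {conjunction}.
Word 1 cannot be verb — rule 1 would then fail for every completion. It is preposition.
Word 3 cannot be verb — rule 1 would then fail for every completion. It is preposition.
Word 2 cannot be conjunction — rule 2 would then fail for every completion. It is verb.
That leaves exactly one tagging: preposition verb preposition verb preposition conjunction.
Checking: rule 1 ✓; rule 2 ✓; rule 3 ✓; rule 4 ✓.

verb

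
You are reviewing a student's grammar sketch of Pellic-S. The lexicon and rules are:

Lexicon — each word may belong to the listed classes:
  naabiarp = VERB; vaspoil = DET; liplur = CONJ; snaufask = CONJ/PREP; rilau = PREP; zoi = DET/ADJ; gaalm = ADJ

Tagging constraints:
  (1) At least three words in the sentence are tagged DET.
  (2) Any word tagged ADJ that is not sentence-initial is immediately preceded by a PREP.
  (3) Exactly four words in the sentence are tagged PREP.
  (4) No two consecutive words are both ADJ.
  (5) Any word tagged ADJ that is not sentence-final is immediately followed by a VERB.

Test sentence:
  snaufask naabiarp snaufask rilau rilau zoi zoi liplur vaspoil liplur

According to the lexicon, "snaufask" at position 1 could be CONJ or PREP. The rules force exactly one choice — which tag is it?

PREP

Candidates per position — 1:snaufask {CONJ,PREP}; 2:naabiarp {VERB}; 3:snaufask {CONJ,PREP}; 4:rilau {PREP}; 5:rilau {PREP}; 6:zoi {DET,ADJ}; 7:zoi {DET,ADJ}; 8:liplur {CONJ}; 9:vaspoil {DET}; 10:liplur {CONJ}.
If word 1 were CONJ, no tagging could satisfy rule 3; so word 1 is PREP.
If word 3 were CONJ, no tagging could satisfy rule 3; so word 3 is PREP.
If word 6 were ADJ, no tagging could satisfy rule 1; so word 6 is DET.
If word 7 were ADJ, no tagging could satisfy rule 1; so word 7 is DET.
The unique satisfying tagging is: PREP VERB PREP PREP PREP DET DET CONJ DET CONJ.
Verifying each rule — rule 1 ✓; rule 2 ✓; rule 3 ✓; rule 4 ✓; rule 5 ✓.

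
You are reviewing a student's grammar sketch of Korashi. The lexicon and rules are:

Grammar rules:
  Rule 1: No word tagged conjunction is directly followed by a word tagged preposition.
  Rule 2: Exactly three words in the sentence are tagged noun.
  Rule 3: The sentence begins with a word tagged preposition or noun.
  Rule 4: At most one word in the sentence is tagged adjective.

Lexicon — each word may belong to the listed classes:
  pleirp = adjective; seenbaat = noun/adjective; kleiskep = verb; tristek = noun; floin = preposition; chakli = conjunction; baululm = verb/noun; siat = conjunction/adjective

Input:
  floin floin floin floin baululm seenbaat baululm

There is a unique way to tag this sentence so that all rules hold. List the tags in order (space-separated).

Candidates per position — 1:floin {preposition}; 2:floin {preposition}; 3:floin {preposition}; 4:floin {preposition}; 5:baululm {verb,noun}; 6:seenbaat {noun,adjective}; 7:baululm {verb,noun}.
Position 5: tagging it verb would leave rule 2 unsatisfiable, so it must be noun.
Position 6: tagging it adjective would leave rule 2 unsatisfiable, so it must be noun.
Position 7: tagging it verb would leave rule 2 unsatisfiable, so it must be noun.
The unique satisfying tagging is: preposition preposition preposition preposition noun noun noun.
Checking: rule 1 ok; rule 2 ok; rule 3 ok; rule 4 ok.

preposition preposition preposition preposition noun noun noun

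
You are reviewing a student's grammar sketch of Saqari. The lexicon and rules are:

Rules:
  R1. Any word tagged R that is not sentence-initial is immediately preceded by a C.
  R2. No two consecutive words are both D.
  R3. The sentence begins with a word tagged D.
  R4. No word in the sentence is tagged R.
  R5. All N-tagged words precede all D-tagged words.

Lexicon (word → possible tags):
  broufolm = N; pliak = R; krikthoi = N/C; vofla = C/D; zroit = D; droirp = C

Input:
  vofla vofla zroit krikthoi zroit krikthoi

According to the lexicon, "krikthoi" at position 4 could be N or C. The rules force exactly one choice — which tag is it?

Candidates per position — 1:vofla {C,D}; 2:vofla {C,D}; 3:zroit {D}; 4:krikthoi {N,C}; 5:zroit {D}; 6:krikthoi {N,C}.
At position 1, choosing C makes rule 3 impossible to satisfy; hence D.
At position 2, choosing D makes rule 2 impossible to satisfy; hence C.
At position 4, choosing N makes rule 5 impossible to satisfy; hence C.
At position 6, choosing N makes rule 5 impossible to satisfy; hence C.
So the tagging must be: D C D C D C.
Rule-by-rule: rule 1 holds; rule 2 holds; rule 3 holds; rule 4 holds; rule 5 holds.

C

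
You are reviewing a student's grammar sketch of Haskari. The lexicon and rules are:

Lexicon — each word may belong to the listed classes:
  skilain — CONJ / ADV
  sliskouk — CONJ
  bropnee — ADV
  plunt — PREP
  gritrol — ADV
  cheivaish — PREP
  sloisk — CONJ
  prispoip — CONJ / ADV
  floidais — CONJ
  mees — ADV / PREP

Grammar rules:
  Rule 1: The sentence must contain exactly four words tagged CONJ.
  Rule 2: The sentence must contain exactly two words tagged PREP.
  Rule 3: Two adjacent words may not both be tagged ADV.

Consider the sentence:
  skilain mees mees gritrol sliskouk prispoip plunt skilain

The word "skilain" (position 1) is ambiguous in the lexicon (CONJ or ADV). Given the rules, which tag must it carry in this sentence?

Candidates per position — 1:skilain {CONJ,ADV}; 2:mees {ADV,PREP}; 3:mees {ADV,PREP}; 4:gritrol {ADV}; 5:sliskouk {CONJ}; 6:prispoip {CONJ,ADV}; 7:plunt {PREP}; 8:skilain {CONJ,ADV}.
If word 1 were ADV, no tagging could satisfy rule 1; so word 1 is CONJ.
If word 3 were ADV, no tagging could satisfy rule 3; so word 3 is PREP.
If word 6 were ADV, no tagging could satisfy rule 1; so word 6 is CONJ.
If word 8 were ADV, no tagging could satisfy rule 1; so word 8 is CONJ.
If word 2 were PREP, no tagging could satisfy rule 2; so word 2 is ADV.
So the tagging must be: CONJ ADV PREP ADV CONJ CONJ PREP CONJ.
Rule-by-rule: rule 1 satisfied; rule 2 satisfied; rule 3 satisfied.

CONJ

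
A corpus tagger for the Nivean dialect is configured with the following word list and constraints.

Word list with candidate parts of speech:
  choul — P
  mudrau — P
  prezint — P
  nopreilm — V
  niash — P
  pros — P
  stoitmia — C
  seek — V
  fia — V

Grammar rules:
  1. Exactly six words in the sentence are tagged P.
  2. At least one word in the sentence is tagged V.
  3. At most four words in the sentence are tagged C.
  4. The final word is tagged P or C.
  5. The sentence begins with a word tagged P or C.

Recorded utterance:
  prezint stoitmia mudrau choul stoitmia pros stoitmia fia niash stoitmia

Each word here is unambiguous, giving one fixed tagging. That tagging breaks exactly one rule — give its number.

1

Fixed tagging: P C P P C P C V P C.
Checking each rule: R1 fail, R2 pass, R3 pass, R4 pass, R5 pass.
Only rule 1 fails.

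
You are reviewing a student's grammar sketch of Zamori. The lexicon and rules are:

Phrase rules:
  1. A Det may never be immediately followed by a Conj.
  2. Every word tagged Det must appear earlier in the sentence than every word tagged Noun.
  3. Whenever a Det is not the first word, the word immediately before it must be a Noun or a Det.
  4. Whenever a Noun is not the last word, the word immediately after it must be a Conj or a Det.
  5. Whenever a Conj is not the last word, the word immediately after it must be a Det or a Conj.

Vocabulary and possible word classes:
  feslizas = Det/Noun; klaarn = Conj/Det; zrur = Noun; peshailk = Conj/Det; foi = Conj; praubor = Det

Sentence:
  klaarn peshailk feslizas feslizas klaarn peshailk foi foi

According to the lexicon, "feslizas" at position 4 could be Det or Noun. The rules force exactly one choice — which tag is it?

Candidates per position — 1:klaarn {Conj,Det}; 2:peshailk {Conj,Det}; 3:feslizas {Det,Noun}; 4:feslizas {Det,Noun}; 5:klaarn {Conj,Det}; 6:peshailk {Conj,Det}; 7:foi {Conj}; 8:foi {Conj}.
If word 4 were Det, no tagging could satisfy rule 1; so word 4 is Noun.
If word 5 were Det, no tagging could satisfy rule 1; so word 5 is Conj.
If word 6 were Det, no tagging could satisfy rule 1; so word 6 is Conj.
If word 3 were Noun, no tagging could satisfy rule 4; so word 3 is Det.
If word 1 were Conj, no tagging could satisfy rule 3; so word 1 is Det.
If word 2 were Conj, no tagging could satisfy rule 1; so word 2 is Det.
So the tagging must be: Det Det Det Noun Conj Conj Conj Conj.
Checking: rule 1 ok; rule 2 ok; rule 3 ok; rule 4 ok; rule 5 ok.

Noun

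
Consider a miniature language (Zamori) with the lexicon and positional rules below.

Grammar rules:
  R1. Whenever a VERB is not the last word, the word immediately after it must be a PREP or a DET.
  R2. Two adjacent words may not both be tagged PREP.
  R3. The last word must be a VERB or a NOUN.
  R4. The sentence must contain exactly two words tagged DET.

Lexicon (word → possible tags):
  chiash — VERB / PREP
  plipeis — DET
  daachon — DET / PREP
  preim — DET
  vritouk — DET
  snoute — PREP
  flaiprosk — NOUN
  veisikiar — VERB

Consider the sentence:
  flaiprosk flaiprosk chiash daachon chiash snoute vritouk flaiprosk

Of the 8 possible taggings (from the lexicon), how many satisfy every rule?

Candidates per position — 1:flaiprosk {NOUN}; 2:flaiprosk {NOUN}; 3:chiash {VERB,PREP}; 4:daachon {DET,PREP}; 5:chiash {VERB,PREP}; 6:snoute {PREP}; 7:vritouk {DET}; 8:flaiprosk {NOUN}.
There are 8 candidate sequences in total.
The sequences that satisfy every rule: NOUN NOUN VERB DET VERB PREP DET NOUN; NOUN NOUN PREP DET VERB PREP DET NOUN.
Count = 2.

2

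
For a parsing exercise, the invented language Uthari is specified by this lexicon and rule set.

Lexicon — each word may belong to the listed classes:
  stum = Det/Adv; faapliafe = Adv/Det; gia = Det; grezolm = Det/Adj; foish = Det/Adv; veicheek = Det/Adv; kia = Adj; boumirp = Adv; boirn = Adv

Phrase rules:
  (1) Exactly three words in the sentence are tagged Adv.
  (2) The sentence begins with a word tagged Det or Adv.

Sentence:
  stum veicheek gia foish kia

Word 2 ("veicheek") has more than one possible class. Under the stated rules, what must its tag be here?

Adv

Candidates per position — 1:stum {Det,Adv}; 2:veicheek {Det,Adv}; 3:gia {Det}; 4:foish {Det,Adv}; 5:kia {Adj}.
Position 1: tagging it Det would leave rule 1 unsatisfiable, so it must be Adv.
Position 2: tagging it Det would leave rule 1 unsatisfiable, so it must be Adv.
Position 4: tagging it Det would leave rule 1 unsatisfiable, so it must be Adv.
That leaves exactly one tagging: Adv Adv Det Adv Adj.
Verifying each rule — rule 1 satisfied; rule 2 satisfied.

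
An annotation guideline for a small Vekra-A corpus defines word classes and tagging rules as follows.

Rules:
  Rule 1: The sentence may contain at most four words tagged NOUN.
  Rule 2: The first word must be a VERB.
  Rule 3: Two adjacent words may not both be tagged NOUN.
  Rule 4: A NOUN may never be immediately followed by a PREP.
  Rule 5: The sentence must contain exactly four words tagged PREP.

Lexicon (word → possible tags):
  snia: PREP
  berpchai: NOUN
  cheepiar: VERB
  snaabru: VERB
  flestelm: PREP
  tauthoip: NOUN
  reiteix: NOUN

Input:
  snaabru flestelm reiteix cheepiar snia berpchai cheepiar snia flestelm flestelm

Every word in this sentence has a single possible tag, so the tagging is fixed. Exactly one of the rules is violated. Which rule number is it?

Fixed tagging: VERB PREP NOUN VERB PREP NOUN VERB PREP PREP PREP.
Rule check: R1 holds, R2 holds, R3 holds, R4 holds, R5 violated.
Only rule 5 fails.

5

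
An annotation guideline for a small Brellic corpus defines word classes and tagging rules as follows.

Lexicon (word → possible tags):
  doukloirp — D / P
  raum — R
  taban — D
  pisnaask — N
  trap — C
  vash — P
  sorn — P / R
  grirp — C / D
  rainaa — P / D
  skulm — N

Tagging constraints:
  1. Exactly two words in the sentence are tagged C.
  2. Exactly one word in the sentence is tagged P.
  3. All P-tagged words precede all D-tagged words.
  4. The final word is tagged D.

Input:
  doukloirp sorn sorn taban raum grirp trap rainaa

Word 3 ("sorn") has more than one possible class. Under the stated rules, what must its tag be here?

Candidates per position — 1:doukloirp {D,P}; 2:sorn {P,R}; 3:sorn {P,R}; 4:taban {D}; 5:raum {R}; 6:grirp {C,D}; 7:trap {C}; 8:rainaa {P,D}.
At position 6, choosing D makes rule 1 impossible to satisfy; hence C.
At position 8, choosing P makes rule 3 impossible to satisfy; hence D.
Position 3: the remaining choice is settled jointly with positions 1, 2 — only R at position 3 is part of a tagging that satisfies every rule.
The unique satisfying tagging is: P R R D R C C D.
Rule-by-rule: rule 1 satisfied; rule 2 satisfied; rule 3 satisfied; rule 4 satisfied.

R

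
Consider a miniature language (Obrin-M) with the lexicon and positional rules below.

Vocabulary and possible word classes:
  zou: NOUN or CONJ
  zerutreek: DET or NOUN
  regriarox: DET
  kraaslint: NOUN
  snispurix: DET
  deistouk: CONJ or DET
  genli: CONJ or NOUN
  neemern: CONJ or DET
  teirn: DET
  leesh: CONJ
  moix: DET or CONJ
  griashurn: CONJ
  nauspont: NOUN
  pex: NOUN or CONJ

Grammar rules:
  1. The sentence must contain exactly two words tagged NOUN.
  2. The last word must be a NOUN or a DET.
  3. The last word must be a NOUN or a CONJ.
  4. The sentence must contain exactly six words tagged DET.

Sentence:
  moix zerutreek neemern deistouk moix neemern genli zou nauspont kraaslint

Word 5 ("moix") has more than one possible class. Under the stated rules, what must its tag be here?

DET

Candidates per position — 1:moix {DET,CONJ}; 2:zerutreek {DET,NOUN}; 3:neemern {CONJ,DET}; 4:deistouk {CONJ,DET}; 5:moix {DET,CONJ}; 6:neemern {CONJ,DET}; 7:genli {CONJ,NOUN}; 8:zou {NOUN,CONJ}; 9:nauspont {NOUN}; 10:kraaslint {NOUN}.
Word 1 cannot be CONJ — rule 4 would then fail for every completion. It is DET.
Word 2 cannot be NOUN — rule 1 would then fail for every completion. It is DET.
Word 3 cannot be CONJ — rule 4 would then fail for every completion. It is DET.
Word 4 cannot be CONJ — rule 4 would then fail for every completion. It is DET.
Word 5 cannot be CONJ — rule 4 would then fail for every completion. It is DET.
Word 6 cannot be CONJ — rule 4 would then fail for every completion. It is DET.
Word 7 cannot be NOUN — rule 1 would then fail for every completion. It is CONJ.
Word 8 cannot be NOUN — rule 1 would then fail for every completion. It is CONJ.
That leaves exactly one tagging: DET DET DET DET DET DET CONJ CONJ NOUN NOUN.
Check: rule 1 satisfied; rule 2 satisfied; rule 3 satisfied; rule 4 satisfied.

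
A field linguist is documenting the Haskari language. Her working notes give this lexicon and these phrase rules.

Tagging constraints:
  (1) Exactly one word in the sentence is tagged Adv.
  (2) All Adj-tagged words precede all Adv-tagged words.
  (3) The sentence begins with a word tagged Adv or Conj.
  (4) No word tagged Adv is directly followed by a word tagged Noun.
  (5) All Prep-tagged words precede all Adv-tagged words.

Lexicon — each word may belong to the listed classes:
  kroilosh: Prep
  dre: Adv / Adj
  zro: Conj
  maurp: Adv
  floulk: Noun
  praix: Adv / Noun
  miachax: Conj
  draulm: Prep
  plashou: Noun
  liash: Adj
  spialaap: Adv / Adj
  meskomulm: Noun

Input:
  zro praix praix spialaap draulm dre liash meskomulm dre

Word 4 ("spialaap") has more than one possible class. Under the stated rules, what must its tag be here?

Candidates per position — 1:zro {Conj}; 2:praix {Adv,Noun}; 3:praix {Adv,Noun}; 4:spialaap {Adv,Adj}; 5:draulm {Prep}; 6:dre {Adv,Adj}; 7:liash {Adj}; 8:meskomulm {Noun}; 9:dre {Adv,Adj}.
Word 2 cannot be Adv — rule 2 would then fail for every completion. It is Noun.
Word 3 cannot be Adv — rule 2 would then fail for every completion. It is Noun.
Word 4 cannot be Adv — rule 2 would then fail for every completion. It is Adj.
Word 6 cannot be Adv — rule 2 would then fail for every completion. It is Adj.
Word 9 cannot be Adj — rule 1 would then fail for every completion. It is Adv.
The only consistent sequence is: Conj Noun Noun Adj Prep Adj Adj Noun Adv.
Rule-by-rule: rule 1 holds; rule 2 holds; rule 3 holds; rule 4 holds; rule 5 holds.

Adj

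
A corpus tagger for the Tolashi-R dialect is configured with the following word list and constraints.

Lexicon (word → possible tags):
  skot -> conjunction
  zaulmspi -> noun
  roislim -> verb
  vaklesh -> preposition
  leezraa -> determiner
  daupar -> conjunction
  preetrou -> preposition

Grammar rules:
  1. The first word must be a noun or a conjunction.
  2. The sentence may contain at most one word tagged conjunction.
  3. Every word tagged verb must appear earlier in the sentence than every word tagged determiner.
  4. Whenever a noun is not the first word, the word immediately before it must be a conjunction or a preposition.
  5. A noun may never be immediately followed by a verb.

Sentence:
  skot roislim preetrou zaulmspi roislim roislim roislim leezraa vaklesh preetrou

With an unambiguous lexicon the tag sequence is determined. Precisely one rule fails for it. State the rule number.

5

Fixed tagging: conjunction verb preposition noun verb verb verb determiner preposition preposition.
Applying the rules: R1 ✓, R2 ✓, R3 ✓, R4 ✓, R5 ✗.
Only rule 5 fails.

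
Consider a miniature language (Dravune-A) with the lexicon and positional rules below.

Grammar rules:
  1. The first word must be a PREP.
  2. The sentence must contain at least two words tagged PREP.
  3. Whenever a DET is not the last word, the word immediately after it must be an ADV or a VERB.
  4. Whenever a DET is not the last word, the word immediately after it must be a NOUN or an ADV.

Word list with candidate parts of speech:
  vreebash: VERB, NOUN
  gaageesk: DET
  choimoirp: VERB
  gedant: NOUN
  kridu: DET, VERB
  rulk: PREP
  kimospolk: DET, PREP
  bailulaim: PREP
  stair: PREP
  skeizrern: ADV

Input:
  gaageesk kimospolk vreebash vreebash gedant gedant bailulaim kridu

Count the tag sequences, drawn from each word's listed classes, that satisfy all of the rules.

0

Candidates per position — 1:gaageesk {DET}; 2:kimospolk {DET,PREP}; 3:vreebash {VERB,NOUN}; 4:vreebash {VERB,NOUN}; 5:gedant {NOUN}; 6:gedant {NOUN}; 7:bailulaim {PREP}; 8:kridu {DET,VERB}.
There are 16 candidate sequences in total.
Rule 1 cannot be satisfied by any choice of tags from the lexicon.
So there is no consistent tagging.
Count = 0.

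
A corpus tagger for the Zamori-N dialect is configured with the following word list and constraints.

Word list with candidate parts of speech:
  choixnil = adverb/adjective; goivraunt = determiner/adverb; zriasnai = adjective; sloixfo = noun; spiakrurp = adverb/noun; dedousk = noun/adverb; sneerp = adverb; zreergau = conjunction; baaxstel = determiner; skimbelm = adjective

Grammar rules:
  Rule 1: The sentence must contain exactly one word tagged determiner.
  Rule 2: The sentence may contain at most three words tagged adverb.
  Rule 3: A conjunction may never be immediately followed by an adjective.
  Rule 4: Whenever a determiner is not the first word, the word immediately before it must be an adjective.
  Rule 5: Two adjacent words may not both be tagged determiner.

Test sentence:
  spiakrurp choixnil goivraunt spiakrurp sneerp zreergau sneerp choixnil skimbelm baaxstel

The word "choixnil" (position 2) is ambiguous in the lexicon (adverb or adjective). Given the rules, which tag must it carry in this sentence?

adjective

Candidates per position — 1:spiakrurp {adverb,noun}; 2:choixnil {adverb,adjective}; 3:goivraunt {determiner,adverb}; 4:spiakrurp {adverb,noun}; 5:sneerp {adverb}; 6:zreergau {conjunction}; 7:sneerp {adverb}; 8:choixnil {adverb,adjective}; 9:skimbelm {adjective}; 10:baaxstel {determiner}.
If word 3 were determiner, no tagging could satisfy rule 1; so word 3 is adverb.
If word 4 were adverb, no tagging could satisfy rule 2; so word 4 is noun.
If word 8 were adverb, no tagging could satisfy rule 2; so word 8 is adjective.
If word 1 were adverb, no tagging could satisfy rule 2; so word 1 is noun.
If word 2 were adverb, no tagging could satisfy rule 2; so word 2 is adjective.
That leaves exactly one tagging: noun adjective adverb noun adverb conjunction adverb adjective adjective determiner.
Checking: rule 1 ok; rule 2 ok; rule 3 ok; rule 4 ok; rule 5 ok.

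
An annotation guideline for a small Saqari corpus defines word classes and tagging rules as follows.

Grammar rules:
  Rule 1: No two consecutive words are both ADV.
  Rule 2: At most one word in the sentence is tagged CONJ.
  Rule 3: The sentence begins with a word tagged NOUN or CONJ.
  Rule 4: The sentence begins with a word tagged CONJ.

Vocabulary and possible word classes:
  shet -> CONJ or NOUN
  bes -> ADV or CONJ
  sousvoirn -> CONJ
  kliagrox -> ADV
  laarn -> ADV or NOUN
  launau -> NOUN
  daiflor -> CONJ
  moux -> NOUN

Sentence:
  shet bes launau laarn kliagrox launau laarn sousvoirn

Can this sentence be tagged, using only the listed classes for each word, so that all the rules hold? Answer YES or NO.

Candidates per position — 1:shet {CONJ,NOUN}; 2:bes {ADV,CONJ}; 3:launau {NOUN}; 4:laarn {ADV,NOUN}; 5:kliagrox {ADV}; 6:launau {NOUN}; 7:laarn {ADV,NOUN}; 8:sousvoirn {CONJ}.
Every candidate sequence violates at least one rule; no consistent tagging exists.

NO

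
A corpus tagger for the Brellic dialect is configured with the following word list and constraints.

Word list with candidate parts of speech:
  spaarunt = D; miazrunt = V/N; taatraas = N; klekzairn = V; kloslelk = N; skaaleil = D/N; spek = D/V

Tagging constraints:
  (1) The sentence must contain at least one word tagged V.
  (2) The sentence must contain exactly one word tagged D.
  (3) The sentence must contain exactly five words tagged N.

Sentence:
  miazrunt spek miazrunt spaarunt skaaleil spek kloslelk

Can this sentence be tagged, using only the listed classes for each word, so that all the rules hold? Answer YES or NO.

NO

Candidates per position — 1:miazrunt {V,N}; 2:spek {D,V}; 3:miazrunt {V,N}; 4:spaarunt {D}; 5:skaaleil {D,N}; 6:spek {D,V}; 7:kloslelk {N}.
Rule 3 cannot be satisfied by any choice of tags from the lexicon.
So there is no consistent tagging.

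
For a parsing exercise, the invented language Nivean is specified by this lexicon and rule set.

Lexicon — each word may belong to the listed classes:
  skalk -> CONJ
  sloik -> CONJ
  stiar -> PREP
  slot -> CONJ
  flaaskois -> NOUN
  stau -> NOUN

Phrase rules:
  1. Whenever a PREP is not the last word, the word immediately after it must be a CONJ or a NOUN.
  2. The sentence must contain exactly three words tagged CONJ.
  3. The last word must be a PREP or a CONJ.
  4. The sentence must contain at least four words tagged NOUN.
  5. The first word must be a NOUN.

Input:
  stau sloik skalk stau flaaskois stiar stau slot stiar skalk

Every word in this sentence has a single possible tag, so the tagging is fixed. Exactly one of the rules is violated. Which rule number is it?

2

Fixed tagging: NOUN CONJ CONJ NOUN NOUN PREP NOUN CONJ PREP CONJ.
Rule check: R1 ✓, R2 ✗, R3 ✓, R4 ✓, R5 ✓.
Only rule 2 fails.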